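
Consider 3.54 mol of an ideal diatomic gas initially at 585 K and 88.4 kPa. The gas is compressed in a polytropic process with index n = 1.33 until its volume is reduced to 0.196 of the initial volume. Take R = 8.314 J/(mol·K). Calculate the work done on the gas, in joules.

37200 J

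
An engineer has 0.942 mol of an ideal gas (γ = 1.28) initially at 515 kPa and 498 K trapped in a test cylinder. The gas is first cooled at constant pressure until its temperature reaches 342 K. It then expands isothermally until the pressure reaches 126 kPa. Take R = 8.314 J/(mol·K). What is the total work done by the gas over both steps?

V₁ = nRT₁/P₁ = 0.942×8.314×498/515 = 7.57 L.
Step 1 — Isobaric: P stays 515 kPa; V/T = const ⇒ T₂ = 342 K, V₂ = 5.20 L.
W = PΔV = 515×(5.20−7.57) kPa·L = -1220 J.
ΔU = nCvΔT = 0.942×29.7×(342−498) = -4360 J.
Q = ΔU + W = nCpΔT = -5590 J.
State after step 1: P = 515 kPa, V = 5.20 L, T = 342 K.
Step 2 — Isothermal: T stays 342 K; PV = const ⇒ V₂ = 21.3 L, P₂ = 126 kPa.
ΔU = 0 (ideal gas, T constant).
W = nRT ln(V₂/V₁) = 0.942×8.314×342×ln(4.09) = 3770 J.
Q = ΔU + W = 3770 J.
Net over both steps: W = 2550 J, Q = -1810 J, ΔU = -4360 J.

2550 J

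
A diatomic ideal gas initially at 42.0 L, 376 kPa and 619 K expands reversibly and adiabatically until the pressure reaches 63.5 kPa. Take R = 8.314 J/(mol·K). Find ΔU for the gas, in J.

-15700 J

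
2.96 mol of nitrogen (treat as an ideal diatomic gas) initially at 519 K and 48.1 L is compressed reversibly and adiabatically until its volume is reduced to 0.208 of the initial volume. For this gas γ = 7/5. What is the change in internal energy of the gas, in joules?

27900 J

P₁ = nRT₁/V₁ = 2.96×8.314×519/48.1 = 266 kPa.
Adiabatic: TV^(γ−1) = const ⇒ T₂ = 519×(4.81)^0.400 = 973 K; PV^γ = const ⇒ P₂ = 2390 kPa.
For an ideal gas ΔU = nCvΔT with Cv = (5/2)R = 20.8 J/(mol·K).
ΔU = 2.96×20.8×(973−519) = 27900 J.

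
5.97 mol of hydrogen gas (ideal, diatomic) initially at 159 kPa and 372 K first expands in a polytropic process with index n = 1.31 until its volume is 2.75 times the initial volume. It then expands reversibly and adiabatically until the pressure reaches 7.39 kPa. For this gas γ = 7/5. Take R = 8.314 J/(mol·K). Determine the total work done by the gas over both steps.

V₁ = nRT₁/P₁ = 5.97×8.314×372/159 = 116 L.
Step 1 — Polytropic n=1.31: T₂ = T₁(V₁/V₂)^(n−1) = 372×(0.364)^0.31 = 272 K; P₂ = P₁(V₁/V₂)^n = 42.3 kPa.
W = (P₁V₁−P₂V₂)/(n−1) = (159×116−42.3×319)/0.31 = 16000 J.
ΔU = nCvΔT = 5.97×20.8×(272−372) = -12400 J.
Q = ΔU + W = 3610 J.
State after step 1: P = 42.3 kPa, V = 319 L, T = 272 K.
Step 2 — Adiabatic: T₂/T₁ = (P₂/P₁)^((γ−1)/γ) ⇒ T₂ = 272×(0.175)^0.286 = 165 K; V₂ = 1110 L.
ΔU = nCvΔT = 5.97×20.8×(165−272) = -13200 J.
Q = 0 for an adiabatic process, so W = −ΔU = 13200 J.
Net over both steps: W = 29300 J, Q = 3610 J, ΔU = -25700 J.

29300 J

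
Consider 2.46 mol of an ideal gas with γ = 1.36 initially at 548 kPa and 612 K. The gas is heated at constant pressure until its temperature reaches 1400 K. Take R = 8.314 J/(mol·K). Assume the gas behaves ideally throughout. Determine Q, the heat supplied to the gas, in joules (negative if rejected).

60900 J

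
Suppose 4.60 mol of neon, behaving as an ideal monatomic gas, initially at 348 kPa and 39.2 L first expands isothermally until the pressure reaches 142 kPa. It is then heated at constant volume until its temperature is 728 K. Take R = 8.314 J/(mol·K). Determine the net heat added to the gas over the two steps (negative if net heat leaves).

T₁ = P₁V₁/(nR) = 348×39.2/(4.60×8.314) = 357 K.
Step 1 — Isothermal: T stays 357 K; PV = const ⇒ V₂ = 96.1 L, P₂ = 142 kPa.
ΔU = 0 (ideal gas, T constant).
W = nRT ln(V₂/V₁) = 4.60×8.314×357×ln(2.45) = 12200 J.
Q = ΔU + W = 12200 J.
State after step 1: P = 142 kPa, V = 96.1 L, T = 357 K.
Step 2 — Isochoric: V stays 96.1 L; P/T = const ⇒ T₂ = 728 K, P₂ = 290 kPa.
W = 0 (no volume change).
ΔU = nCvΔT = 4.60×12.5×(728−357) = 21300 J.
Q = ΔU = 21300 J.
Net over both steps: W = 12200 J, Q = 33500 J, ΔU = 21300 J.

33500 J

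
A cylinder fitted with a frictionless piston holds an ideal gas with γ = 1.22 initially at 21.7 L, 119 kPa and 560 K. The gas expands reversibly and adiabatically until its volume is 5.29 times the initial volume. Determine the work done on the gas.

-3600 J

n = P₁V₁/(RT₁) = 119×21.7/(8.314×560) = 0.555 mol.
Adiabatic: TV^(γ−1) = const ⇒ T₂ = 560×(0.189)^0.220 = 388 K; PV^γ = const ⇒ P₂ = 15.6 kPa.
ΔU = nCvΔT = 0.555×37.8×(388−560) = -3600 J.
Q = 0 for an adiabatic process, so W = −ΔU = 3600 J.
Work done on the gas = −W_by = -3600 J.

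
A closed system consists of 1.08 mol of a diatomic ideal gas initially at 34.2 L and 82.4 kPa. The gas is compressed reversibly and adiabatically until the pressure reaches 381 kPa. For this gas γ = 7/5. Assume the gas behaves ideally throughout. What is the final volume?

11.5 L

T₁ = P₁V₁/(nR) = 82.4×34.2/(1.08×8.314) = 314 K.
Adiabatic: T₂/T₁ = (P₂/P₁)^((γ−1)/γ) ⇒ T₂ = 314×(4.62)^0.286 = 486 K; V₂ = 11.5 L.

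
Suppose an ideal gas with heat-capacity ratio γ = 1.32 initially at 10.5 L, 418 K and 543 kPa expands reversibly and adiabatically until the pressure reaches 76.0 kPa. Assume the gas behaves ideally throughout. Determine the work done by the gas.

n = P₁V₁/(RT₁) = 543×10.5/(8.314×418) = 1.64 mol.
Adiabatic: T₂/T₁ = (P₂/P₁)^((γ−1)/γ) ⇒ T₂ = 418×(0.140)^0.242 = 260 K; V₂ = 46.6 L.
ΔU = nCvΔT = 1.64×26.0×(260−418) = -6760 J.
Q = 0 for an adiabatic process, so W = −ΔU = 6760 J.

6760 J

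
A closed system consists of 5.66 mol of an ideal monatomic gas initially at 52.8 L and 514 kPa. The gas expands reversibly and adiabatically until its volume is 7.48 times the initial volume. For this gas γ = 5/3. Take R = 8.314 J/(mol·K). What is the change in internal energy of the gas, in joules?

T₁ = P₁V₁/(nR) = 514×52.8/(5.66×8.314) = 577 K.
Adiabatic: TV^(γ−1) = const ⇒ T₂ = 577×(0.134)^0.667 = 151 K; PV^γ = const ⇒ P₂ = 18.0 kPa.
For an ideal gas ΔU = nCvΔT with Cv = (3/2)R = 12.5 J/(mol·K).
ΔU = 5.66×12.5×(151−577) = -30100 J.

-30100 J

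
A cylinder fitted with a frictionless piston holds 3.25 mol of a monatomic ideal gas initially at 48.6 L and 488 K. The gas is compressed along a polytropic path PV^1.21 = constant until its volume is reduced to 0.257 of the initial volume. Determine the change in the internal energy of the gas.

6530 J

P₁ = nRT₁/V₁ = 3.25×8.314×488/48.6 = 271 kPa.
Polytropic n=1.21: T₂ = T₁(V₁/V₂)^(n−1) = 488×(3.89)^0.21 = 649 K; P₂ = P₁(V₁/V₂)^n = 1400 kPa.
For an ideal gas ΔU = nCvΔT with Cv = (3/2)R = 12.5 J/(mol·K).
ΔU = 3.25×12.5×(649−488) = 6530 J.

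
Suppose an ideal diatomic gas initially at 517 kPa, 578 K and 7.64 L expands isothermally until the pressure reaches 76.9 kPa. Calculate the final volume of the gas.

51.4 L

Isothermal: T stays 578 K; PV = const ⇒ V₂ = 51.4 L, P₂ = 76.9 kPa.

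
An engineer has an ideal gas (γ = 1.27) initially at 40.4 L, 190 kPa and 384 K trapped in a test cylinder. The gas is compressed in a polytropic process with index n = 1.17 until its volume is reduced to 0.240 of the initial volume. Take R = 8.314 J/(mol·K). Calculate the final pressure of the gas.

1010 kPa

Polytropic n=1.17: T₂ = T₁(V₁/V₂)^(n−1) = 384×(4.17)^0.17 = 489 K; P₂ = P₁(V₁/V₂)^n = 1010 kPa.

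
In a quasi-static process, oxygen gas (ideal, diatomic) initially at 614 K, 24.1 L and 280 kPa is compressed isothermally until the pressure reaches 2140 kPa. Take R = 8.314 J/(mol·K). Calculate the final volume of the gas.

3.15 L

Isothermal: T stays 614 K; PV = const ⇒ V₂ = 3.15 L, P₂ = 2140 kPa.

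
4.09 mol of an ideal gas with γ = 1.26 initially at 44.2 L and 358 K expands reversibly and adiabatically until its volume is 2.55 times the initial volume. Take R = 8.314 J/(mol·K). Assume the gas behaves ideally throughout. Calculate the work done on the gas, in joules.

-10100 J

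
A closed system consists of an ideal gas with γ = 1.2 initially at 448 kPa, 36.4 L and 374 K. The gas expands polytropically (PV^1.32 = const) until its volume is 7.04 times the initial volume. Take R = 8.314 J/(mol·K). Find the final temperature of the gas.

200 K

Polytropic n=1.32: T₂ = T₁(V₁/V₂)^(n−1) = 374×(0.142)^0.32 = 200 K; P₂ = P₁(V₁/V₂)^n = 34.1 kPa.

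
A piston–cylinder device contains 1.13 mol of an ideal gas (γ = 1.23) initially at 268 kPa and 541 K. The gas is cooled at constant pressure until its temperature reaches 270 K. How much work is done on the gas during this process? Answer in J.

V₁ = nRT₁/P₁ = 1.13×8.314×541/268 = 19.0 L.
Isobaric: P stays 268 kPa; V/T = const ⇒ T₂ = 270 K, V₂ = 9.46 L.
W = PΔV = 268×(9.46−19.0) kPa·L = -2550 J.
Work done on the gas = −W_by = 2550 J.

2550 J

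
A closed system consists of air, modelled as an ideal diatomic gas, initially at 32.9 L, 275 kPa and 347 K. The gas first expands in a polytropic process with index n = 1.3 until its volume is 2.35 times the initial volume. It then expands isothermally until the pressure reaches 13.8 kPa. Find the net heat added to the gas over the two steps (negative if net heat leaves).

14900 J

n = P₁V₁/(RT₁) = 275×32.9/(8.314×347) = 3.14 mol.
Step 1 — Polytropic n=1.3: T₂ = T₁(V₁/V₂)^(n−1) = 347×(0.426)^0.30 = 269 K; P₂ = P₁(V₁/V₂)^n = 90.6 kPa.
W = (P₁V₁−P₂V₂)/(n−1) = (275×32.9−90.6×77.3)/0.30 = 6820 J.
ΔU = nCvΔT = 3.14×20.8×(269−347) = -5110 J.
Q = ΔU + W = 1700 J.
State after step 1: P = 90.6 kPa, V = 77.3 L, T = 269 K.
Step 2 — Isothermal: T stays 269 K; PV = const ⇒ V₂ = 507 L, P₂ = 13.8 kPa.
ΔU = 0 (ideal gas, T constant).
W = nRT ln(V₂/V₁) = 3.14×8.314×269×ln(6.56) = 13200 J.
Q = ΔU + W = 13200 J.
Net over both steps: W = 20000 J, Q = 14900 J, ΔU = -5110 J.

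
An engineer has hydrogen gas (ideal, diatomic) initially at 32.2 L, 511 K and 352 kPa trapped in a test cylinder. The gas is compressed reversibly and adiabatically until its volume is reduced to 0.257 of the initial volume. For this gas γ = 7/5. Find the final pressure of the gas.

Adiabatic: TV^(γ−1) = const ⇒ T₂ = 511×(3.89)^0.400 = 880 K; PV^γ = const ⇒ P₂ = 2360 kPa.

2360 kPa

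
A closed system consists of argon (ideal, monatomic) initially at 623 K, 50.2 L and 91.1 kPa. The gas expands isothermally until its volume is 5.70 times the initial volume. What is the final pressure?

Isothermal: T stays 623 K; PV = const ⇒ V₂ = 286 L, P₂ = 16.0 kPa.

16.0 kPa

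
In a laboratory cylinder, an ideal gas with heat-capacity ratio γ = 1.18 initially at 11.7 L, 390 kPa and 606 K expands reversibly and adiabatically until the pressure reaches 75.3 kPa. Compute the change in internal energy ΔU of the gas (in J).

n = P₁V₁/(RT₁) = 390×11.7/(8.314×606) = 0.906 mol.
Adiabatic: T₂/T₁ = (P₂/P₁)^((γ−1)/γ) ⇒ T₂ = 606×(0.193)^0.153 = 472 K; V₂ = 47.2 L.
For an ideal gas ΔU = nCvΔT with Cv = R/(γ−1) = 46.2 J/(mol·K).
ΔU = 0.906×46.2×(472−606) = -5620 J.

-5620 J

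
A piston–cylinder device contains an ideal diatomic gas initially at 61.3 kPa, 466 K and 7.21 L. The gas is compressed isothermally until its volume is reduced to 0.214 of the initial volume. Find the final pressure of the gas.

286 kPa

Isothermal: T stays 466 K; PV = const ⇒ V₂ = 1.54 L, P₂ = 286 kPa.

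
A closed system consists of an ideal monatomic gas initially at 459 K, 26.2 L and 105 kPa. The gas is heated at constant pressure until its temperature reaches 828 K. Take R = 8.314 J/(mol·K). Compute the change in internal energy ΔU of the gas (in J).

3320 J

n = P₁V₁/(RT₁) = 105×26.2/(8.314×459) = 0.721 mol.
Isobaric: P stays 105 kPa; V/T = const ⇒ T₂ = 828 K, V₂ = 47.3 L.
For an ideal gas ΔU = nCvΔT with Cv = (3/2)R = 12.5 J/(mol·K).
ΔU = 0.721×12.5×(828−459) = 3320 J.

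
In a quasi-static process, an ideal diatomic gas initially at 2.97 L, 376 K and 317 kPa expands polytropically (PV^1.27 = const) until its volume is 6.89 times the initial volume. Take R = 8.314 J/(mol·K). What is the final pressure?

27.3 kPa

Polytropic n=1.27: T₂ = T₁(V₁/V₂)^(n−1) = 376×(0.145)^0.27 = 223 K; P₂ = P₁(V₁/V₂)^n = 27.3 kPa.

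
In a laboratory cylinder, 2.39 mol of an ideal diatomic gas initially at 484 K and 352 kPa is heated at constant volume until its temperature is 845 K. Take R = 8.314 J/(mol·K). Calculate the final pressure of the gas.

615 kPa

V₁ = nRT₁/P₁ = 2.39×8.314×484/352 = 27.3 L.
Isochoric: V stays 27.3 L; P/T = const ⇒ T₂ = 845 K, P₂ = 615 kPa.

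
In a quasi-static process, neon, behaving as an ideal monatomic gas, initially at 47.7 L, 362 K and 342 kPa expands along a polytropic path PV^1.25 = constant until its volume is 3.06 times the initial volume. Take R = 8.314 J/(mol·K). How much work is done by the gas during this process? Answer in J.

15900 J

n = P₁V₁/(RT₁) = 342×47.7/(8.314×362) = 5.42 mol.
Polytropic n=1.25: T₂ = T₁(V₁/V₂)^(n−1) = 362×(0.327)^0.25 = 274 K; P₂ = P₁(V₁/V₂)^n = 84.5 kPa.
W = (P₁V₁−P₂V₂)/(n−1) = (342×47.7−84.5×146)/0.25 = 15900 J.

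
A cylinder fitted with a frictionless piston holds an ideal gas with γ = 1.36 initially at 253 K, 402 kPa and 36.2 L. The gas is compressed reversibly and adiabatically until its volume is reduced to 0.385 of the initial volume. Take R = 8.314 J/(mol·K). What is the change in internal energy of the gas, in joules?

n = P₁V₁/(RT₁) = 402×36.2/(8.314×253) = 6.92 mol.
Adiabatic: TV^(γ−1) = const ⇒ T₂ = 253×(2.60)^0.360 = 357 K; PV^γ = const ⇒ P₂ = 1470 kPa.
For an ideal gas ΔU = nCvΔT with Cv = R/(γ−1) = 23.1 J/(mol·K).
ΔU = 6.92×23.1×(357−253) = 16600 J.

16600 J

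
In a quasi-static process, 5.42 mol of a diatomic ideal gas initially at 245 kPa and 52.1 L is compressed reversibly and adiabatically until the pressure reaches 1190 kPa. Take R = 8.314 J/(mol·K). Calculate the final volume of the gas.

T₁ = P₁V₁/(nR) = 245×52.1/(5.42×8.314) = 283 K.
Adiabatic: T₂/T₁ = (P₂/P₁)^((γ−1)/γ) ⇒ T₂ = 283×(4.86)^0.286 = 445 K; V₂ = 16.8 L.

16.8 L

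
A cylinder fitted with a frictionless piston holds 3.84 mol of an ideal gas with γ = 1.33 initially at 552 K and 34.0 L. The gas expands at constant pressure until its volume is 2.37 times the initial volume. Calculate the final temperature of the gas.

P₁ = nRT₁/V₁ = 3.84×8.314×552/34.0 = 518 kPa.
Isobaric: P stays 518 kPa; V/T = const ⇒ T₂ = 1310 K, V₂ = 80.6 L.

1310 K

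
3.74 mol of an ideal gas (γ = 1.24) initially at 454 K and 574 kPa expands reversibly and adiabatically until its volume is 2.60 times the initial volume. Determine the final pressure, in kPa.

V₁ = nRT₁/P₁ = 3.74×8.314×454/574 = 24.6 L.
Adiabatic: TV^(γ−1) = const ⇒ T₂ = 454×(0.385)^0.240 = 361 K; PV^γ = const ⇒ P₂ = 176 kPa.

176 kPa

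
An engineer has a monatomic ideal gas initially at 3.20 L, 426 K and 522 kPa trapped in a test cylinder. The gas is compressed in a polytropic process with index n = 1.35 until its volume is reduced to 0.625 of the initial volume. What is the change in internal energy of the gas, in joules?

448 J

n = P₁V₁/(RT₁) = 522×3.20/(8.314×426) = 0.472 mol.
Polytropic n=1.35: T₂ = T₁(V₁/V₂)^(n−1) = 426×(1.60)^0.35 = 502 K; P₂ = P₁(V₁/V₂)^n = 985 kPa.
For an ideal gas ΔU = nCvΔT with Cv = (3/2)R = 12.5 J/(mol·K).
ΔU = 0.472×12.5×(502−426) = 448 J.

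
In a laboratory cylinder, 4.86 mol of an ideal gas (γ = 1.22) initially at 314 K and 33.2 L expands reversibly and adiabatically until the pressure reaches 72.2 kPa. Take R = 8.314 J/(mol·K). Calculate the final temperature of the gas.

233 K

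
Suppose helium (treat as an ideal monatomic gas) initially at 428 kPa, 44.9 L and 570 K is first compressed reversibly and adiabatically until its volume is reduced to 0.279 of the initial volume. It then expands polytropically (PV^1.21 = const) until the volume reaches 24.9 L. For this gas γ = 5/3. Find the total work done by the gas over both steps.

-9890 J

n = P₁V₁/(RT₁) = 428×44.9/(8.314×570) = 4.06 mol.
Step 1 — Adiabatic: TV^(γ−1) = const ⇒ T₂ = 570×(3.58)^0.667 = 1330 K; PV^γ = const ⇒ P₂ = 3590 kPa.
ΔU = nCvΔT = 4.06×12.5×(1330−570) = 38700 J.
Q = 0 for an adiabatic process, so W = −ΔU = -38700 J.
State after step 1: P = 3590 kPa, V = 12.5 L, T = 1330 K.
Step 2 — Polytropic n=1.21: T₂ = T₁(V₁/V₂)^(n−1) = 1330×(0.503)^0.21 = 1160 K; P₂ = P₁(V₁/V₂)^n = 1560 kPa.
W = (P₁V₁−P₂V₂)/(n−1) = (3590×12.5−1560×24.9)/0.21 = 28800 J.
ΔU = nCvΔT = 4.06×12.5×(1160−1330) = -9070 J.
Q = ΔU + W = 19700 J.
Net over both steps: W = -9890 J, Q = 19700 J, ΔU = 29600 J.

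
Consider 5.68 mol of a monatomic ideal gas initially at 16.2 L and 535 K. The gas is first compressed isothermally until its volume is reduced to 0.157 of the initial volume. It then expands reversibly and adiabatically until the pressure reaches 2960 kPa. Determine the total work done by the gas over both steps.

-32200 J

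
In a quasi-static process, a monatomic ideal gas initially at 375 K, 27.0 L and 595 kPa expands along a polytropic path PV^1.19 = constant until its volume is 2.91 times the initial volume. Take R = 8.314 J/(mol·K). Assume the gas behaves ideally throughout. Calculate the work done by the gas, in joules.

15500 J

n = P₁V₁/(RT₁) = 595×27.0/(8.314×375) = 5.15 mol.
Polytropic n=1.19: T₂ = T₁(V₁/V₂)^(n−1) = 375×(0.344)^0.19 = 306 K; P₂ = P₁(V₁/V₂)^n = 167 kPa.
W = (P₁V₁−P₂V₂)/(n−1) = (595×27.0−167×78.6)/0.19 = 15500 J.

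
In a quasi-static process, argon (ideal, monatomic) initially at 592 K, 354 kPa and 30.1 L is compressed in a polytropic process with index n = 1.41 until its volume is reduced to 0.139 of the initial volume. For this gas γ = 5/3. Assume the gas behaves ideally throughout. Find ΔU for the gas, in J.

n = P₁V₁/(RT₁) = 354×30.1/(8.314×592) = 2.16 mol.
Polytropic n=1.41: T₂ = T₁(V₁/V₂)^(n−1) = 592×(7.19)^0.41 = 1330 K; P₂ = P₁(V₁/V₂)^n = 5720 kPa.
For an ideal gas ΔU = nCvΔT with Cv = (3/2)R = 12.5 J/(mol·K).
ΔU = 2.16×12.5×(1330−592) = 19900 J.

19900 J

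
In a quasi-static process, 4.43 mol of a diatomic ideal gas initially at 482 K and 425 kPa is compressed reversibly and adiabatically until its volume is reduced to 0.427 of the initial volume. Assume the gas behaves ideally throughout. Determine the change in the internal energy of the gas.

V₁ = nRT₁/P₁ = 4.43×8.314×482/425 = 41.8 L.
Adiabatic: TV^(γ−1) = const ⇒ T₂ = 482×(2.34)^0.400 = 677 K; PV^γ = const ⇒ P₂ = 1400 kPa.
For an ideal gas ΔU = nCvΔT with Cv = (5/2)R = 20.8 J/(mol·K).
ΔU = 4.43×20.8×(677−482) = 18000 J.

18000 J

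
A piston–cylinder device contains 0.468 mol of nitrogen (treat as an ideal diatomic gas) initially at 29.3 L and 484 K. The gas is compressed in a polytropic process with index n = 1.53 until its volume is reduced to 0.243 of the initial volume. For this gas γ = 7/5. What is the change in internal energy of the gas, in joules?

P₁ = nRT₁/V₁ = 0.468×8.314×484/29.3 = 64.3 kPa.
Polytropic n=1.53: T₂ = T₁(V₁/V₂)^(n−1) = 484×(4.12)^0.53 = 1020 K; P₂ = P₁(V₁/V₂)^n = 560 kPa.
For an ideal gas ΔU = nCvΔT with Cv = (5/2)R = 20.8 J/(mol·K).
ΔU = 0.468×20.8×(1020−484) = 5260 J.

5260 J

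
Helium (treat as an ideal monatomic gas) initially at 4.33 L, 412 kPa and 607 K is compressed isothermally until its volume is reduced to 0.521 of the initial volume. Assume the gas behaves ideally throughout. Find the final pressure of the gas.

Isothermal: T stays 607 K; PV = const ⇒ V₂ = 2.26 L, P₂ = 791 kPa.

791 kPa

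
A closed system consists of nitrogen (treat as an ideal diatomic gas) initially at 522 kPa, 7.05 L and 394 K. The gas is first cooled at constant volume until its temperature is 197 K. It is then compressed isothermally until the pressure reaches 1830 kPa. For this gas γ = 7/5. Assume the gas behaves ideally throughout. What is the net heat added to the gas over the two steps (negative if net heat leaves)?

-8180 J

n = P₁V₁/(RT₁) = 522×7.05/(8.314×394) = 1.12 mol.
Step 1 — Isochoric: V stays 7.05 L; P/T = const ⇒ T₂ = 197 K, P₂ = 261 kPa.
W = 0 (no volume change).
ΔU = nCvΔT = 1.12×20.8×(197−394) = -4600 J.
Q = ΔU = -4600 J.
State after step 1: P = 261 kPa, V = 7.05 L, T = 197 K.
Step 2 — Isothermal: T stays 197 K; PV = const ⇒ V₂ = 1.01 L, P₂ = 1830 kPa.
ΔU = 0 (ideal gas, T constant).
W = nRT ln(V₂/V₁) = 1.12×8.314×197×ln(0.143) = -3580 J.
Q = ΔU + W = -3580 J.
Net over both steps: W = -3580 J, Q = -8180 J, ΔU = -4600 J.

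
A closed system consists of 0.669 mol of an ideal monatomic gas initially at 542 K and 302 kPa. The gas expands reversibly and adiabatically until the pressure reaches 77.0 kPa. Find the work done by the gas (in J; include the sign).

1900 J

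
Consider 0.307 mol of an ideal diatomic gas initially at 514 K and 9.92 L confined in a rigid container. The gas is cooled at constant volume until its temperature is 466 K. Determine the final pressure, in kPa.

120 kPa

P₁ = nRT₁/V₁ = 0.307×8.314×514/9.92 = 132 kPa.
Isochoric: V stays 9.92 L; P/T = const ⇒ T₂ = 466 K, P₂ = 120 kPa.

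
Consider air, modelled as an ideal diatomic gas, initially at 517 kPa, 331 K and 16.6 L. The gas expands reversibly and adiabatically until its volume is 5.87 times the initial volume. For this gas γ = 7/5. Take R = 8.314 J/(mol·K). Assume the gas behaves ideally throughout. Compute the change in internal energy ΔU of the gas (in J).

-10900 J

n = P₁V₁/(RT₁) = 517×16.6/(8.314×331) = 3.12 mol.
Adiabatic: TV^(γ−1) = const ⇒ T₂ = 331×(0.170)^0.400 = 163 K; PV^γ = const ⇒ P₂ = 43.4 kPa.
For an ideal gas ΔU = nCvΔT with Cv = (5/2)R = 20.8 J/(mol·K).
ΔU = 3.12×20.8×(163−331) = -10900 J.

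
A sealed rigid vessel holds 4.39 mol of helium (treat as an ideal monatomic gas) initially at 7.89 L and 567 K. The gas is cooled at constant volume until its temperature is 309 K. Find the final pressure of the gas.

1430 kPa

P₁ = nRT₁/V₁ = 4.39×8.314×567/7.89 = 2620 kPa.
Isochoric: V stays 7.89 L; P/T = const ⇒ T₂ = 309 K, P₂ = 1430 kPa.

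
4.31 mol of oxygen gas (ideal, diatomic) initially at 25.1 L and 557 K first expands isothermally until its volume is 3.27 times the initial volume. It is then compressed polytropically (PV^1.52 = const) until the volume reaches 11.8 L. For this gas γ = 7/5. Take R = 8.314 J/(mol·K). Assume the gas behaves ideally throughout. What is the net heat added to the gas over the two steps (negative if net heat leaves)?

P₁ = nRT₁/V₁ = 4.31×8.314×557/25.1 = 795 kPa.
Step 1 — Isothermal: T stays 557 K; PV = const ⇒ V₂ = 82.1 L, P₂ = 243 kPa.
ΔU = 0 (ideal gas, T constant).
W = nRT ln(V₂/V₁) = 4.31×8.314×557×ln(3.27) = 23600 J.
Q = ΔU + W = 23600 J.
State after step 1: P = 243 kPa, V = 82.1 L, T = 557 K.
Step 2 — Polytropic n=1.52: T₂ = T₁(V₁/V₂)^(n−1) = 557×(6.96)^0.52 = 1530 K; P₂ = P₁(V₁/V₂)^n = 4640 kPa.
W = (P₁V₁−P₂V₂)/(n−1) = (243×82.1−4640×11.8)/0.52 = -66900 J.
ΔU = nCvΔT = 4.31×20.8×(1530−557) = 86900 J.
Q = ΔU + W = 20100 J.
Net over both steps: W = -43200 J, Q = 43700 J, ΔU = 86900 J.

43700 J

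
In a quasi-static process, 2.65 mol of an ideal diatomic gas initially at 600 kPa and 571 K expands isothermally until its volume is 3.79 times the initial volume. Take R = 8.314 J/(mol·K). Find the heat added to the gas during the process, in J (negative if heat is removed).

V₁ = nRT₁/P₁ = 2.65×8.314×571/600 = 21.0 L.
Isothermal: T stays 571 K; PV = const ⇒ V₂ = 79.5 L, P₂ = 158 kPa.
ΔU = 0 (ideal gas, T constant).
W = nRT ln(V₂/V₁) = 2.65×8.314×571×ln(3.79) = 16800 J.
Q = ΔU + W = 16800 J.

16800 J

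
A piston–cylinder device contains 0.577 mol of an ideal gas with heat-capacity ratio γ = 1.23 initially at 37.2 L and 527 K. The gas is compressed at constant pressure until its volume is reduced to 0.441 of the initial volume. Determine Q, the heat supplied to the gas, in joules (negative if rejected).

-7560 J

P₁ = nRT₁/V₁ = 0.577×8.314×527/37.2 = 68.0 kPa.
Isobaric: P stays 68.0 kPa; V/T = const ⇒ T₂ = 232 K, V₂ = 16.4 L.
W = PΔV = 68.0×(16.4−37.2) kPa·L = -1410 J.
ΔU = nCvΔT = 0.577×36.1×(232−527) = -6140 J.
Q = ΔU + W = nCpΔT = -7560 J.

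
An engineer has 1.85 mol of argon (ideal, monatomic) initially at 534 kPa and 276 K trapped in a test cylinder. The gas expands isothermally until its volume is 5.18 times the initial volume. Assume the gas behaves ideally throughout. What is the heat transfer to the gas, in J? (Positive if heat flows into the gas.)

6980 J

V₁ = nRT₁/P₁ = 1.85×8.314×276/534 = 7.95 L.
Isothermal: T stays 276 K; PV = const ⇒ V₂ = 41.2 L, P₂ = 103 kPa.
ΔU = 0 (ideal gas, T constant).
W = nRT ln(V₂/V₁) = 1.85×8.314×276×ln(5.18) = 6980 J.
Q = ΔU + W = 6980 J.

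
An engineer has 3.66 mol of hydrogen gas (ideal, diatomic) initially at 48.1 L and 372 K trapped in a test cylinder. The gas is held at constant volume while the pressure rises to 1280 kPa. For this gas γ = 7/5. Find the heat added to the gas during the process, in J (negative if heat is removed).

P₁ = nRT₁/V₁ = 3.66×8.314×372/48.1 = 235 kPa.
Isochoric: V stays 48.1 L; P/T = const ⇒ T₂ = 2020 K, P₂ = 1280 kPa.
W = 0 (no volume change).
ΔU = nCvΔT = 3.66×20.8×(2020−372) = 126000 J.
Q = ΔU = 126000 J.

126000 J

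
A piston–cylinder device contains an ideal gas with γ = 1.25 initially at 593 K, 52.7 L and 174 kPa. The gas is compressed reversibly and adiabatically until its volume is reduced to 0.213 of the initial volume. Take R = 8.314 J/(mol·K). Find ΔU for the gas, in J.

n = P₁V₁/(RT₁) = 174×52.7/(8.314×593) = 1.86 mol.
Adiabatic: TV^(γ−1) = const ⇒ T₂ = 593×(4.69)^0.250 = 873 K; PV^γ = const ⇒ P₂ = 1200 kPa.
For an ideal gas ΔU = nCvΔT with Cv = R/(γ−1) = 33.3 J/(mol·K).
ΔU = 1.86×33.3×(873−593) = 17300 J.

17300 J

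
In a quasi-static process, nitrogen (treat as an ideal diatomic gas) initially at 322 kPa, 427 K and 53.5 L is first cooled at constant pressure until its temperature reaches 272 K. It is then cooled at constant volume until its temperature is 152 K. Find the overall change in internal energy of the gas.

-27700 J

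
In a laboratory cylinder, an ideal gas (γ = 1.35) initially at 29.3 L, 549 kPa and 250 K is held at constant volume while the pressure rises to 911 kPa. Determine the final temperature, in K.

Isochoric: V stays 29.3 L; P/T = const ⇒ T₂ = 415 K, P₂ = 911 kPa.

415 K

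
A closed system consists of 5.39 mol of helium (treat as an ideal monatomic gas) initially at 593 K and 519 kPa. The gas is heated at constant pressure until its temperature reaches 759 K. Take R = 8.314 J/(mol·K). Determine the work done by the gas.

7440 J

V₁ = nRT₁/P₁ = 5.39×8.314×593/519 = 51.2 L.
Isobaric: P stays 519 kPa; V/T = const ⇒ T₂ = 759 K, V₂ = 65.5 L.
W = PΔV = 519×(65.5−51.2) kPa·L = 7440 J.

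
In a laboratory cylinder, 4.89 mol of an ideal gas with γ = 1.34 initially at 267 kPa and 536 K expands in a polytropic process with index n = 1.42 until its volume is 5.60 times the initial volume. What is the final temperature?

V₁ = nRT₁/P₁ = 4.89×8.314×536/267 = 81.6 L.
Polytropic n=1.42: T₂ = T₁(V₁/V₂)^(n−1) = 536×(0.179)^0.42 = 260 K; P₂ = P₁(V₁/V₂)^n = 23.1 kPa.

260 K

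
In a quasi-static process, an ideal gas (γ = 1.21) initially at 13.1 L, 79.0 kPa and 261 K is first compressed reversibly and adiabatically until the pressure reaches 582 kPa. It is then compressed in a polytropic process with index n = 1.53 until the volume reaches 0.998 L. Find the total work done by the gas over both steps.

n = P₁V₁/(RT₁) = 79.0×13.1/(8.314×261) = 0.477 mol.
Step 1 — Adiabatic: T₂/T₁ = (P₂/P₁)^((γ−1)/γ) ⇒ T₂ = 261×(7.37)^0.174 = 369 K; V₂ = 2.51 L.
ΔU = nCvΔT = 0.477×39.6×(369−261) = 2040 J.
Q = 0 for an adiabatic process, so W = −ΔU = -2040 J.
State after step 1: P = 582 kPa, V = 2.51 L, T = 369 K.
Step 2 — Polytropic n=1.53: T₂ = T₁(V₁/V₂)^(n−1) = 369×(2.52)^0.53 = 602 K; P₂ = P₁(V₁/V₂)^n = 2390 kPa.
W = (P₁V₁−P₂V₂)/(n−1) = (582×2.51−2390×0.998)/0.53 = -1750 J.
ΔU = nCvΔT = 0.477×39.6×(602−369) = 4400 J.
Q = ΔU + W = 2660 J.
Net over both steps: W = -3790 J, Q = 2660 J, ΔU = 6450 J.

-3790 J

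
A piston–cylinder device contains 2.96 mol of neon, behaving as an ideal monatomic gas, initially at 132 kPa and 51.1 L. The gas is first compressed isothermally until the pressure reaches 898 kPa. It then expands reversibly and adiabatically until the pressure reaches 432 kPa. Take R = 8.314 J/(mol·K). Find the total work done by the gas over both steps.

T₁ = P₁V₁/(nR) = 132×51.1/(2.96×8.314) = 274 K.
Step 1 — Isothermal: T stays 274 K; PV = const ⇒ V₂ = 7.51 L, P₂ = 898 kPa.
ΔU = 0 (ideal gas, T constant).
W = nRT ln(V₂/V₁) = 2.96×8.314×274×ln(0.147) = -12900 J.
Q = ΔU + W = -12900 J.
State after step 1: P = 898 kPa, V = 7.51 L, T = 274 K.
Step 2 — Adiabatic: T₂/T₁ = (P₂/P₁)^((γ−1)/γ) ⇒ T₂ = 274×(0.481)^0.400 = 205 K; V₂ = 11.7 L.
ΔU = nCvΔT = 2.96×12.5×(205−274) = -2570 J.
Q = 0 for an adiabatic process, so W = −ΔU = 2570 J.
Net over both steps: W = -10400 J, Q = -12900 J, ΔU = -2570 J.

-10400 J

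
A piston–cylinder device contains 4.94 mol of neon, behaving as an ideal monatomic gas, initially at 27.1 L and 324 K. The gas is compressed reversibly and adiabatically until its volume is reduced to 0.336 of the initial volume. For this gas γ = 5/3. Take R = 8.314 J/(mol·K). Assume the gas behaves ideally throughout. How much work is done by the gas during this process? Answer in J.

-21300 J

P₁ = nRT₁/V₁ = 4.94×8.314×324/27.1 = 491 kPa.
Adiabatic: TV^(γ−1) = const ⇒ T₂ = 324×(2.98)^0.667 = 670 K; PV^γ = const ⇒ P₂ = 3020 kPa.
ΔU = nCvΔT = 4.94×12.5×(670−324) = 21300 J.
Q = 0 for an adiabatic process, so W = −ΔU = -21300 J.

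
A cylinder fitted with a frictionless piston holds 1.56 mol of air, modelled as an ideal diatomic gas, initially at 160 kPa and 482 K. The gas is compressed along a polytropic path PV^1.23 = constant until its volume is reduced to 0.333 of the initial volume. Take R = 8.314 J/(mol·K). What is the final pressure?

619 kPa

V₁ = nRT₁/P₁ = 1.56×8.314×482/160 = 39.1 L.
Polytropic n=1.23: T₂ = T₁(V₁/V₂)^(n−1) = 482×(3.00)^0.23 = 621 K; P₂ = P₁(V₁/V₂)^n = 619 kPa.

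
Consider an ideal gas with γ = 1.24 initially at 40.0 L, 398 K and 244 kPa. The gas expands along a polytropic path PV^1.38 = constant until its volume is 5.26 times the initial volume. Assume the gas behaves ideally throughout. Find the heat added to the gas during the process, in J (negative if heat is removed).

-7010 J

n = P₁V₁/(RT₁) = 244×40.0/(8.314×398) = 2.95 mol.
Polytropic n=1.38: T₂ = T₁(V₁/V₂)^(n−1) = 398×(0.190)^0.38 = 212 K; P₂ = P₁(V₁/V₂)^n = 24.7 kPa.
W = (P₁V₁−P₂V₂)/(n−1) = (244×40.0−24.7×210)/0.38 = 12000 J.
ΔU = nCvΔT = 2.95×34.6×(212−398) = -19000 J.
Q = ΔU + W = -7010 J.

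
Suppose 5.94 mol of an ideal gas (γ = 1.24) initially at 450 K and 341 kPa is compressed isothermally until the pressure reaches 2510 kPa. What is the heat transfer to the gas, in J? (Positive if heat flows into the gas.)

V₁ = nRT₁/P₁ = 5.94×8.314×450/341 = 65.2 L.
Isothermal: T stays 450 K; PV = const ⇒ V₂ = 8.85 L, P₂ = 2510 kPa.
ΔU = 0 (ideal gas, T constant).
W = nRT ln(V₂/V₁) = 5.94×8.314×450×ln(0.136) = -44400 J.
Q = ΔU + W = -44400 J.

-44400 J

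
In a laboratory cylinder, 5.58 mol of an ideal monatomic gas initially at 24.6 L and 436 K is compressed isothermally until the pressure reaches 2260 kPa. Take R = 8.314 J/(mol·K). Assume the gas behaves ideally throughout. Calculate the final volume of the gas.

8.95 L

P₁ = nRT₁/V₁ = 5.58×8.314×436/24.6 = 822 kPa.
Isothermal: T stays 436 K; PV = const ⇒ V₂ = 8.95 L, P₂ = 2260 kPa.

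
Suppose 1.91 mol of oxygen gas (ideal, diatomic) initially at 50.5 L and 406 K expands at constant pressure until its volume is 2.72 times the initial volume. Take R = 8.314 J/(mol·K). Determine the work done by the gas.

11100 J

P₁ = nRT₁/V₁ = 1.91×8.314×406/50.5 = 128 kPa.
Isobaric: P stays 128 kPa; V/T = const ⇒ T₂ = 1100 K, V₂ = 137 L.
W = PΔV = 128×(137−50.5) kPa·L = 11100 J.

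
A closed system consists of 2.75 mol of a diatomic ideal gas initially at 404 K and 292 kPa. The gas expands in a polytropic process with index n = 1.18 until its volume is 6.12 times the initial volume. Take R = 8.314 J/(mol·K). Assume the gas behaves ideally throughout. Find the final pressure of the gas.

V₁ = nRT₁/P₁ = 2.75×8.314×404/292 = 31.6 L.
Polytropic n=1.18: T₂ = T₁(V₁/V₂)^(n−1) = 404×(0.163)^0.18 = 292 K; P₂ = P₁(V₁/V₂)^n = 34.4 kPa.

34.4 kPa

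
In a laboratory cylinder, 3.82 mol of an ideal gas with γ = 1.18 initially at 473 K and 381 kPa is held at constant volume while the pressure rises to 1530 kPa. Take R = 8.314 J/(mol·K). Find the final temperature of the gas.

V₁ = nRT₁/P₁ = 3.82×8.314×473/381 = 39.4 L.
Isochoric: V stays 39.4 L; P/T = const ⇒ T₂ = 1900 K, P₂ = 1530 kPa.

1900 K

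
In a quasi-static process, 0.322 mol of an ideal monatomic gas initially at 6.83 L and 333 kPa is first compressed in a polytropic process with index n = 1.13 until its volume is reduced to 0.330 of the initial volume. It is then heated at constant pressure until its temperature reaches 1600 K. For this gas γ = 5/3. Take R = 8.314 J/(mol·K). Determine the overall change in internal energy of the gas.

3010 J

T₁ = P₁V₁/(nR) = 333×6.83/(0.322×8.314) = 850 K.
Step 1 — Polytropic n=1.13: T₂ = T₁(V₁/V₂)^(n−1) = 850×(3.03)^0.13 = 981 K; P₂ = P₁(V₁/V₂)^n = 1170 kPa.
W = (P₁V₁−P₂V₂)/(n−1) = (333×6.83−1170×2.25)/0.13 = -2710 J.
ΔU = nCvΔT = 0.322×12.5×(981−850) = 529 J.
Q = ΔU + W = -2180 J.
State after step 1: P = 1170 kPa, V = 2.25 L, T = 981 K.
Step 2 — Isobaric: P stays 1170 kPa; V/T = const ⇒ T₂ = 1600 K, V₂ = 3.68 L.
W = PΔV = 1170×(3.68−2.25) kPa·L = 1660 J.
ΔU = nCvΔT = 0.322×12.5×(1600−981) = 2480 J.
Q = ΔU + W = nCpΔT = 4140 J.
Net over both steps: W = -1060 J, Q = 1960 J, ΔU = 3010 J.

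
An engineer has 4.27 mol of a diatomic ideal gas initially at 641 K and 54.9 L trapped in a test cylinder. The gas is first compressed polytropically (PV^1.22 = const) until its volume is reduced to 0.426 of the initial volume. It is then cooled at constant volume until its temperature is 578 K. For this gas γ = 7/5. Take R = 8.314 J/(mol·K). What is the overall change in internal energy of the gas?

P₁ = nRT₁/V₁ = 4.27×8.314×641/54.9 = 414 kPa.
Step 1 — Polytropic n=1.22: T₂ = T₁(V₁/V₂)^(n−1) = 641×(2.35)^0.22 = 773 K; P₂ = P₁(V₁/V₂)^n = 1170 kPa.
W = (P₁V₁−P₂V₂)/(n−1) = (414×54.9−1170×23.4)/0.22 = -21400 J.
ΔU = nCvΔT = 4.27×20.8×(773−641) = 11700 J.
Q = ΔU + W = -9610 J.
State after step 1: P = 1170 kPa, V = 23.4 L, T = 773 K.
Step 2 — Isochoric: V stays 23.4 L; P/T = const ⇒ T₂ = 578 K, P₂ = 877 kPa.
W = 0 (no volume change).
ΔU = nCvΔT = 4.27×20.8×(578−773) = -17300 J.
Q = ΔU = -17300 J.
Net over both steps: W = -21400 J, Q = -27000 J, ΔU = -5590 J.

-5590 J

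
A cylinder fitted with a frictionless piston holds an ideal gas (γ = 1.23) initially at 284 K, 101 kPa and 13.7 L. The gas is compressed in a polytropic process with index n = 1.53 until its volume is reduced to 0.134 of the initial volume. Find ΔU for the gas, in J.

11400 J

n = P₁V₁/(RT₁) = 101×13.7/(8.314×284) = 0.586 mol.
Polytropic n=1.53: T₂ = T₁(V₁/V₂)^(n−1) = 284×(7.46)^0.53 = 824 K; P₂ = P₁(V₁/V₂)^n = 2190 kPa.
For an ideal gas ΔU = nCvΔT with Cv = R/(γ−1) = 36.1 J/(mol·K).
ΔU = 0.586×36.1×(824−284) = 11400 J.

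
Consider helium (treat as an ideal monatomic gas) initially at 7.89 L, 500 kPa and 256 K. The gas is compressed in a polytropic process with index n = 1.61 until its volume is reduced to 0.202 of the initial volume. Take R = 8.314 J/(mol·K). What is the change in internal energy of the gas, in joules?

9780 J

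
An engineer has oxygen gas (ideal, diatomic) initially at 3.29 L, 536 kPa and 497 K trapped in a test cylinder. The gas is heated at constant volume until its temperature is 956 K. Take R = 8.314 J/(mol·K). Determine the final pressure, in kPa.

Isochoric: V stays 3.29 L; P/T = const ⇒ T₂ = 956 K, P₂ = 1030 kPa.

1030 kPa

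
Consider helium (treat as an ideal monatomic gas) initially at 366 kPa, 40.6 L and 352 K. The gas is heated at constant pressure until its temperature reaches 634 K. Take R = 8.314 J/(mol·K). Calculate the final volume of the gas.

Isobaric: P stays 366 kPa; V/T = const ⇒ T₂ = 634 K, V₂ = 73.1 L.

73.1 L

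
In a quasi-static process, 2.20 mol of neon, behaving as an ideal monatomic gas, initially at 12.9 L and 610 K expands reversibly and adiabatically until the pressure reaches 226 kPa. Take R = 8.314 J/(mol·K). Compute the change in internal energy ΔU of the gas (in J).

P₁ = nRT₁/V₁ = 2.20×8.314×610/12.9 = 865 kPa.
Adiabatic: T₂/T₁ = (P₂/P₁)^((γ−1)/γ) ⇒ T₂ = 610×(0.261)^0.400 = 357 K; V₂ = 28.9 L.
For an ideal gas ΔU = nCvΔT with Cv = (3/2)R = 12.5 J/(mol·K).
ΔU = 2.20×12.5×(357−610) = -6950 J.

-6950 J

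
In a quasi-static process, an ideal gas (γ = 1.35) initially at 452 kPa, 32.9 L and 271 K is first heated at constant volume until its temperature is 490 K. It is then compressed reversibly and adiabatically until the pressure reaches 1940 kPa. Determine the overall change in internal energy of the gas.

53600 J

n = P₁V₁/(RT₁) = 452×32.9/(8.314×271) = 6.60 mol.
Step 1 — Isochoric: V stays 32.9 L; P/T = const ⇒ T₂ = 490 K, P₂ = 817 kPa.
W = 0 (no volume change).
ΔU = nCvΔT = 6.60×23.8×(490−271) = 34300 J.
Q = ΔU = 34300 J.
State after step 1: P = 817 kPa, V = 32.9 L, T = 490 K.
Step 2 — Adiabatic: T₂/T₁ = (P₂/P₁)^((γ−1)/γ) ⇒ T₂ = 490×(2.37)^0.259 = 613 K; V₂ = 17.3 L.
ΔU = nCvΔT = 6.60×23.8×(613−490) = 19300 J.
Q = 0 for an adiabatic process, so W = −ΔU = -19300 J.
Net over both steps: W = -19300 J, Q = 34300 J, ΔU = 53600 J.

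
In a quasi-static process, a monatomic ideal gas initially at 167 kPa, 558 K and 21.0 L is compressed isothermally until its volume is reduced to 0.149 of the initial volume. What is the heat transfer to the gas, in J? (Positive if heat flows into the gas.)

n = P₁V₁/(RT₁) = 167×21.0/(8.314×558) = 0.756 mol.
Isothermal: T stays 558 K; PV = const ⇒ V₂ = 3.13 L, P₂ = 1120 kPa.
ΔU = 0 (ideal gas, T constant).
W = nRT ln(V₂/V₁) = 0.756×8.314×558×ln(0.149) = -6680 J.
Q = ΔU + W = -6680 J.

-6680 J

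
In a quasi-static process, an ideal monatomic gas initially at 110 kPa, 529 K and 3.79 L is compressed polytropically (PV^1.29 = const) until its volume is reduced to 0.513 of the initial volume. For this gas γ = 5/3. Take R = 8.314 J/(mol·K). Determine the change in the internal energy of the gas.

134 J

n = P₁V₁/(RT₁) = 110×3.79/(8.314×529) = 0.0948 mol.
Polytropic n=1.29: T₂ = T₁(V₁/V₂)^(n−1) = 529×(1.95)^0.29 = 642 K; P₂ = P₁(V₁/V₂)^n = 260 kPa.
For an ideal gas ΔU = nCvΔT with Cv = (3/2)R = 12.5 J/(mol·K).
ΔU = 0.0948×12.5×(642−529) = 134 J.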